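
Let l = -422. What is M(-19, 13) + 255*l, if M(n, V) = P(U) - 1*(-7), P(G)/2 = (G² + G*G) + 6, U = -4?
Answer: -107527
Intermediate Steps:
P(G) = 12 + 4*G² (P(G) = 2*((G² + G*G) + 6) = 2*((G² + G²) + 6) = 2*(2*G² + 6) = 2*(6 + 2*G²) = 12 + 4*G²)
M(n, V) = 83 (M(n, V) = (12 + 4*(-4)²) - 1*(-7) = (12 + 4*16) + 7 = (12 + 64) + 7 = 76 + 7 = 83)
M(-19, 13) + 255*l = 83 + 255*(-422) = 83 - 107610 = -107527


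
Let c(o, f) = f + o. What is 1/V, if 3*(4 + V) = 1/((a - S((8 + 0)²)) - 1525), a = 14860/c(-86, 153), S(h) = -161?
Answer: -229584/918403 ≈ -0.24998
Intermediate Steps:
a = 14860/67 (a = 14860/(153 - 86) = 14860/67 ≈ 221.79)
V = -918403/229584 (V = -4 + 1/(3*((14860/67 - 1*(-161)) - 1525)) = -4 + 1/(3*((14860/67 + 161) - 1525)) = -4 + 1/(3*(25647/67 - 1525)) = -4 + 1/(3*(-76528/67)) = -4 + (⅓)*(-67/76528) = -4 - 67/229584 = -918403/229584 ≈ -4.0003)
1/V = 1/(-918403/229584) = -229584/918403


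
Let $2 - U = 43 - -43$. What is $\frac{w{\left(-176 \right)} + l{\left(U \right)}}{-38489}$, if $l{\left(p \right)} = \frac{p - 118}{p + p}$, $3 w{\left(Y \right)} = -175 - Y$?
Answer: $- \frac{43}{1077692} \approx -3.99 \cdot 10^{-5}$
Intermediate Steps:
$w{\left(Y \right)} = - \frac{175}{3} - \frac{Y}{3}$ ($w{\left(Y \right)} = \frac{-175 - Y}{3} = - \frac{175}{3} - \frac{Y}{3}$)
$U = -84$ ($U = 2 - \left(43 - -43\right) = 2 - \left(43 + 43\right) = 2 - 86 = -84$)
$l{\left(p \right)} = \frac{-118 + p}{2 p}$
$\frac{w{\left(-176 \right)} + l{\left(U \right)}}{-38489} = \frac{\left(- \frac{175}{3} - - \frac{176}{3}\right) + \frac{-118 - 84}{2 \left(-84\right)}}{-38489} = \left(\left(- \frac{175}{3} + \frac{176}{3}\right) + \frac{1}{2} \left(- \frac{1}{84}\right) \left(-202\right)\right) \left(- \frac{1}{38489}\right) = \left(\frac{1}{3} + \frac{101}{84}\right) \left(- \frac{1}{38489}\right) = \frac{43}{28} \left(- \frac{1}{38489}\right) = - \frac{43}{1077692}$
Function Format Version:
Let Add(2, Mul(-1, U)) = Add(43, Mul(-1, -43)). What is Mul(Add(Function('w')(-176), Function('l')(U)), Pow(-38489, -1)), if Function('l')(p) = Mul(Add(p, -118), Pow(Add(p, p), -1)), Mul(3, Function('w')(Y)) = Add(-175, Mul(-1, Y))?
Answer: Rational(-43, 1077692) ≈ -3.9900e-5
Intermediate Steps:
Function('w')(Y) = Add(Rational(-175, 3), Mul(Rational(-1, 3), Y)) (Function('w')(Y) = Mul(Rational(1, 3), Add(-175, Mul(-1, Y))) = Add(Rational(-175, 3), Mul(Rational(-1, 3), Y)))
U = -84 (U = Add(2, Mul(-1, Add(43, Mul(-1, -43)))) = Add(2, Mul(-1, Add(43, 43))) = Add(2, Mul(-1, 86)) = Add(2, -86) = -84)
Function('l')(p) = Mul(Rational(1, 2), Pow(p, -1), Add(-118, p)) (Function('l')(p) = Mul(Add(-118, p), Pow(Mul(2, p), -1)) = Mul(Add(-118, p), Mul(Rational(1, 2), Pow(p, -1))) = Mul(Rational(1, 2), Pow(p, -1), Add(-118, p)))
Mul(Add(Function('w')(-176), Function('l')(U)), Pow(-38489, -1)) = Mul(Add(Add(Rational(-175, 3), Mul(Rational(-1, 3), -176)), Mul(Rational(1, 2), Pow(-84, -1), Add(-118, -84))), Pow(-38489, -1)) = Mul(Add(Add(Rational(-175, 3), Rational(176, 3)), Mul(Rational(1, 2), Rational(-1, 84), -202)), Rational(-1, 38489)) = Mul(Add(Rational(1, 3), Rational(101, 84)), Rational(-1, 38489)) = Mul(Rational(43, 28), Rational(-1, 38489)) = Rational(-43, 1077692)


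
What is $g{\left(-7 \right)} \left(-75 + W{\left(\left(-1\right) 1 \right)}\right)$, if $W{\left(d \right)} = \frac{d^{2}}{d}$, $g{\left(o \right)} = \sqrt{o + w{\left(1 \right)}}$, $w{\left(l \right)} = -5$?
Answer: $- 152 i \sqrt{3} \approx - 263.27 i$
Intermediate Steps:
$g{\left(o \right)} = \sqrt{-5 + o}$ ($g{\left(o \right)} = \sqrt{o - 5} = \sqrt{-5 + o}$)
$W{\left(d \right)} = d$
$g{\left(-7 \right)} \left(-75 + W{\left(\left(-1\right) 1 \right)}\right) = \sqrt{-5 - 7} \left(-75 - 1\right) = \sqrt{-12} \left(-75 - 1\right) = 2 i \sqrt{3} \left(-76\right) = - 152 i \sqrt{3}$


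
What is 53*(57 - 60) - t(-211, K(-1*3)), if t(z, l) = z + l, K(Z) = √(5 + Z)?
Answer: 52 - √2 ≈ 50.586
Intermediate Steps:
t(z, l) = l + z
53*(57 - 60) - t(-211, K(-1*3)) = 53*(57 - 60) - (√(5 - 1*3) - 211) = 53*(-3) - (√(5 - 3) - 211) = -159 - (√2 - 211) = -159 - (-211 + √2) = -159 + (211 - √2) = 52 - √2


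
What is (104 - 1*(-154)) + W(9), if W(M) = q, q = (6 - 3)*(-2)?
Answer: 252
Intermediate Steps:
q = -6 (q = 3*(-2) = -6)
W(M) = -6
(104 - 1*(-154)) + W(9) = (104 - 1*(-154)) - 6 = (104 + 154) - 6 = 258 - 6 = 252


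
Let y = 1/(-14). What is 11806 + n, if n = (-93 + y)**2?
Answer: 4011785/196 ≈ 20468.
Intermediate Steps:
y = -1/14 ≈ -0.071429
n = 1697809/196 (n = (-93 - 1/14)**2 = (-1303/14)**2 = 1697809/196 ≈ 8662.3)
11806 + n = 11806 + 1697809/196 = 4011785/196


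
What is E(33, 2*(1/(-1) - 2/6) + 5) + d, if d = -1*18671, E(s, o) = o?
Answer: -56006/3 ≈ -18669.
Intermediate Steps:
d = -18671
E(33, 2*(1/(-1) - 2/6) + 5) + d = (2*(1/(-1) - 2/6) + 5) - 18671 = (2*(1*(-1) - 2*⅙) + 5) - 18671 = (2*(-1 - ⅓) + 5) - 18671 = (2*(-4/3) + 5) - 18671 = (-8/3 + 5) - 18671 = 7/3 - 18671 = -56006/3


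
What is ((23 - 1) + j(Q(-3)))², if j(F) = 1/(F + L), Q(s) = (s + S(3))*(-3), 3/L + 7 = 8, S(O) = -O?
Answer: 214369/441 ≈ 486.10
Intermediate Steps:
L = 3 (L = 3/(-7 + 8) = 3/1 = 3*1 = 3)
Q(s) = 9 - 3*s (Q(s) = (s - 1*3)*(-3) = (s - 3)*(-3) = (-3 + s)*(-3) = 9 - 3*s)
j(F) = 1/(3 + F) (j(F) = 1/(F + 3) = 1/(3 + F))
((23 - 1) + j(Q(-3)))² = ((23 - 1) + 1/(3 + (9 - 3*(-3))))² = (22 + 1/(3 + (9 + 9)))² = (22 + 1/(3 + 18))² = (22 + 1/21)² = (463/21)² = 214369/441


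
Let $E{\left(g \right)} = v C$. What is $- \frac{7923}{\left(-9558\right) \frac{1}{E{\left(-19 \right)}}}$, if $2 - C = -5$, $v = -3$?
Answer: $- \frac{18487}{1062} \approx -17.408$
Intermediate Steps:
$C = 7$ ($C = 2 - -5 = 2 + 5 = 7$)
$E{\left(g \right)} = -21$ ($E{\left(g \right)} = \left(-3\right) 7 = -21$)
$- \frac{7923}{\left(-9558\right) \frac{1}{E{\left(-19 \right)}}} = - \frac{7923}{\left(-9558\right) \frac{1}{-21}} = - \frac{7923}{\left(-9558\right) \left(- \frac{1}{21}\right)} = - \frac{7923}{\frac{3186}{7}} = \left(-7923\right) \frac{7}{3186} = - \frac{18487}{1062}$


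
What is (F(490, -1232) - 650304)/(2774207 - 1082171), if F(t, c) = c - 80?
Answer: -162904/423009 ≈ -0.38511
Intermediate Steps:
F(t, c) = -80 + c
(F(490, -1232) - 650304)/(2774207 - 1082171) = ((-80 - 1232) - 650304)/(2774207 - 1082171) = (-1312 - 650304)/1692036 = -651616*1/1692036 = -162904/423009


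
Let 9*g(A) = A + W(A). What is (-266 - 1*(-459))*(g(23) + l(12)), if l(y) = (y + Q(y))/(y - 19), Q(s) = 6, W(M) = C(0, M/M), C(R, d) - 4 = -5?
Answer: -1544/63 ≈ -24.508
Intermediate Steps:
C(R, d) = -1 (C(R, d) = 4 - 5 = -1)
W(M) = -1
l(y) = (6 + y)/(-19 + y) (l(y) = (y + 6)/(y - 19) = (6 + y)/(-19 + y))
g(A) = -⅑ + A/9 (g(A) = (A - 1)/9 = (-1 + A)/9 = -⅑ + A/9)
(-266 - 1*(-459))*(g(23) + l(12)) = (-266 - 1*(-459))*((-⅑ + (⅑)*23) + (6 + 12)/(-19 + 12)) = (-266 + 459)*((-⅑ + 23/9) + 18/(-7)) = 193*(22/9 - ⅐*18) = 193*(22/9 - 18/7) = 193*(-8/63) = -1544/63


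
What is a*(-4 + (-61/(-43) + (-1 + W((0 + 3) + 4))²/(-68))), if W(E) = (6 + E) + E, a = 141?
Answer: -3253011/2924 ≈ -1112.5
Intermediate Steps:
W(E) = 6 + 2*E
a*(-4 + (-61/(-43) + (-1 + W((0 + 3) + 4))²/(-68))) = 141*(-4 + (-61/(-43) + (-1 + (6 + 2*((0 + 3) + 4)))²/(-68))) = 141*(-4 + (-61*(-1/43) + (-1 + (6 + 2*(3 + 4)))²*(-1/68))) = 141*(-4 + (61/43 + (-1 + (6 + 2*7))²*(-1/68))) = 141*(-4 + (61/43 + (-1 + (6 + 14))²*(-1/68))) = 141*(-4 + (61/43 + (-1 + 20)²*(-1/68))) = 141*(-4 + (61/43 + 19²*(-1/68))) = 141*(-4 + (61/43 + 361*(-1/68))) = 141*(-4 + (61/43 - 361/68)) = 141*(-4 - 11375/2924) = 141*(-23071/2924) = -3253011/2924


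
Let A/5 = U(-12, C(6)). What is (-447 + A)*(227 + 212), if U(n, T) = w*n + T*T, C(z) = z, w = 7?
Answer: -301593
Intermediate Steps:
U(n, T) = T² + 7*n (U(n, T) = 7*n + T*T = 7*n + T² = T² + 7*n)
A = -240 (A = 5*(6² + 7*(-12)) = 5*(36 - 84) = 5*(-48) = -240)
(-447 + A)*(227 + 212) = (-447 - 240)*(227 + 212) = -687*439 = -301593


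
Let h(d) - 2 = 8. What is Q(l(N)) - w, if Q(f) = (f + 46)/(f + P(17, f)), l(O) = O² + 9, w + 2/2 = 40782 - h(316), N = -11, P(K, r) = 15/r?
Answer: -137923717/3383 ≈ -40770.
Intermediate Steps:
h(d) = 10 (h(d) = 2 + 8 = 10)
w = 40771 (w = -1 + (40782 - 1*10) = -1 + (40782 - 10) = -1 + 40772 = 40771)
l(O) = 9 + O²
Q(f) = (46 + f)/(f + 15/f) (Q(f) = (f + 46)/(f + 15/f) = (46 + f)/(f + 15/f))
Q(l(N)) - w = (9 + (-11)²)*(46 + (9 + (-11)²))/(15 + (9 + (-11)²)²) - 1*40771 = (9 + 121)*(46 + (9 + 121))/(15 + (9 + 121)²) - 40771 = 130*(46 + 130)/(15 + 130²) - 40771 = 130*176/(15 + 16900) - 40771 = 130*176/16915 - 40771 = 130*(1/16915)*176 - 40771 = 4576/3383 - 40771 = -137923717/3383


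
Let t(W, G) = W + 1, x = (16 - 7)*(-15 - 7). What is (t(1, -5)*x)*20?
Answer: -7920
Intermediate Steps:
x = -198 (x = 9*(-22) = -198)
t(W, G) = 1 + W
(t(1, -5)*x)*20 = ((1 + 1)*(-198))*20 = (2*(-198))*20 = -396*20 = -7920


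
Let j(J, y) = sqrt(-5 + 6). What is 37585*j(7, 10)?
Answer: 37585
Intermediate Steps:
j(J, y) = 1 (j(J, y) = sqrt(1) = 1)
37585*j(7, 10) = 37585*1 = 37585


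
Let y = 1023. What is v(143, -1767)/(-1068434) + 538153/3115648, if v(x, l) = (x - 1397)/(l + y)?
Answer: 36979765647/214097078656 ≈ 0.17272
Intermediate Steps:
v(x, l) = (-1397 + x)/(1023 + l) (v(x, l) = (x - 1397)/(l + 1023) = (-1397 + x)/(1023 + l))
v(143, -1767)/(-1068434) + 538153/3115648 = ((-1397 + 143)/(1023 - 1767))/(-1068434) + 538153/3115648 = (-1254/(-744))*(-1/1068434) + 538153*(1/3115648) = -1/744*(-1254)*(-1/1068434) + 2233/12928 = (209/124)*(-1/1068434) + 2233/12928 = -209/132485816 + 2233/12928 = 36979765647/214097078656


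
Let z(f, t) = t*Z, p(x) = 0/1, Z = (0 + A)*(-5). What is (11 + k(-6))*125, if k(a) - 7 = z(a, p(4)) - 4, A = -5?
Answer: 1750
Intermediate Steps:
Z = 25 (Z = (0 - 5)*(-5) = -5*(-5) = 25)
p(x) = 0 (p(x) = 0*1 = 0)
z(f, t) = 25*t (z(f, t) = t*25 = 25*t)
k(a) = 3 (k(a) = 7 + (25*0 - 4) = 7 + (0 - 4) = 7 - 4 = 3)
(11 + k(-6))*125 = (11 + 3)*125 = 14*125 = 1750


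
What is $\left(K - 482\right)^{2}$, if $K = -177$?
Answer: $434281$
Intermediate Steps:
$\left(K - 482\right)^{2} = \left(-177 - 482\right)^{2} = \left(-659\right)^{2} = 434281$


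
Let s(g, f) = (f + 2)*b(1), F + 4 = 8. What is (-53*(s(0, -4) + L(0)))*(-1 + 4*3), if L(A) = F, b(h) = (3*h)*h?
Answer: 1166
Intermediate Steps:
F = 4 (F = -4 + 8 = 4)
b(h) = 3*h**2
L(A) = 4
s(g, f) = 6 + 3*f (s(g, f) = (f + 2)*(3*1**2) = (2 + f)*(3*1) = (2 + f)*3 = 6 + 3*f)
(-53*(s(0, -4) + L(0)))*(-1 + 4*3) = (-53*((6 + 3*(-4)) + 4))*(-1 + 4*3) = (-53*((6 - 12) + 4))*(-1 + 12) = -53*(-6 + 4)*11 = -53*(-2)*11 = 106*11 = 1166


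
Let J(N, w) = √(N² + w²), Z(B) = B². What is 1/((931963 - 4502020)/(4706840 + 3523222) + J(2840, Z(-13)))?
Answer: 3264643383726/60916582792876743515 + 7525991169316*√8094161/60916582792876743515 ≈ 0.00035154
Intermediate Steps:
1/((931963 - 4502020)/(4706840 + 3523222) + J(2840, Z(-13))) = 1/((931963 - 4502020)/(4706840 + 3523222) + √(2840² + ((-13)²)²)) = 1/(-3570057/8230062 + √(8065600 + 169²)) = 1/(-3570057*1/8230062 + √(8065600 + 28561)) = 1/(-1190019/2743354 + √8094161)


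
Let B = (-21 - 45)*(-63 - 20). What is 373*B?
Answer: 2043294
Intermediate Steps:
B = 5478 (B = -66*(-83) = 5478)
373*B = 373*5478 = 2043294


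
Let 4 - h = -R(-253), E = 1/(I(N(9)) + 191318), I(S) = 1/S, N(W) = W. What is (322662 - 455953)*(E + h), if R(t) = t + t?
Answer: 115213437049147/1721863 ≈ 6.6912e+7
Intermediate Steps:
R(t) = 2*t
E = 9/1721863 (E = 1/(1/9 + 191318) = 1/(⅑ + 191318) = 1/(1721863/9) = 9/1721863 ≈ 5.2269e-6)
h = -502 (h = 4 - (-1)*2*(-253) = 4 - (-1)*(-506) = 4 - 1*506 = 4 - 506 = -502)
(322662 - 455953)*(E + h) = (322662 - 455953)*(9/1721863 - 502) = -133291*(-864375217/1721863) = 115213437049147/1721863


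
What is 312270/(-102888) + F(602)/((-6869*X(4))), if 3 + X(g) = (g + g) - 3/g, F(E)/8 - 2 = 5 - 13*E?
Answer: -1786884001/2002423404 ≈ -0.89236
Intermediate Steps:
F(E) = 56 - 104*E (F(E) = 16 + 8*(5 - 13*E) = 16 + (40 - 104*E) = 56 - 104*E)
X(g) = -3 - 3/g + 2*g (X(g) = -3 + ((g + g) - 3/g) = -3 + (2*g - 3/g) = -3 + (-3/g + 2*g) = -3 - 3/g + 2*g)
312270/(-102888) + F(602)/((-6869*X(4))) = 312270/(-102888) + (56 - 104*602)/((-6869*(-3 - 3/4 + 2*4))) = 312270*(-1/102888) + (56 - 62608)/((-6869*(-3 - 3*¼ + 8))) = -52045/17148 - 62552*(-1/(6869*(-3 - ¾ + 8))) = -52045/17148 - 62552/((-6869*17/4)) = -52045/17148 - 62552/(-116773/4) = -52045/17148 - 62552*(-4/116773) = -52045/17148 + 250208/116773 = -1786884001/2002423404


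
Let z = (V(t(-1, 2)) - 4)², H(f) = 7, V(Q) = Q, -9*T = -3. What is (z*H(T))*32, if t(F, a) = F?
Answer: 5600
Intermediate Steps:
T = ⅓ (T = -⅑*(-3) = ⅓ ≈ 0.33333)
z = 25 (z = (-1 - 4)² = (-5)² = 25)
(z*H(T))*32 = (25*7)*32 = 175*32 = 5600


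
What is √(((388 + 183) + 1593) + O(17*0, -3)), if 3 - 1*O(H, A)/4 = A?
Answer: 2*√547 ≈ 46.776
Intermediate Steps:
O(H, A) = 12 - 4*A
√(((388 + 183) + 1593) + O(17*0, -3)) = √(((388 + 183) + 1593) + (12 - 4*(-3))) = √((571 + 1593) + (12 + 12)) = √(2164 + 24) = √2188 = 2*√547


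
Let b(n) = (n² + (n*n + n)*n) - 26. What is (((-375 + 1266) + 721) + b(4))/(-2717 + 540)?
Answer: -1682/2177 ≈ -0.77262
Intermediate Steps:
b(n) = -26 + n² + n*(n + n²) (b(n) = (n² + (n² + n)*n) - 26 = (n² + (n + n²)*n) - 26 = (n² + n*(n + n²)) - 26 = -26 + n² + n*(n + n²))
(((-375 + 1266) + 721) + b(4))/(-2717 + 540) = (((-375 + 1266) + 721) + (-26 + 4³ + 2*4²))/(-2717 + 540) = ((891 + 721) + (-26 + 64 + 2*16))/(-2177) = (1612 + (-26 + 64 + 32))*(-1/2177) = (1612 + 70)*(-1/2177) = 1682*(-1/2177) = -1682/2177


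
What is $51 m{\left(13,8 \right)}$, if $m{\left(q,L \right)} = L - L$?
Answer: $0$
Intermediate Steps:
$m{\left(q,L \right)} = 0$
$51 m{\left(13,8 \right)} = 51 \cdot 0 = 0$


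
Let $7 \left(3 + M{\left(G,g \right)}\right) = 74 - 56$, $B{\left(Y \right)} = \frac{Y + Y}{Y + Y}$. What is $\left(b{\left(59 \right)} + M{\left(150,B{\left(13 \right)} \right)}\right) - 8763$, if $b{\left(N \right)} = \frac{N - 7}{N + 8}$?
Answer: $- \frac{4109684}{469} \approx -8762.7$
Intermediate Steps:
$B{\left(Y \right)} = 1$ ($B{\left(Y \right)} = \frac{2 Y}{2 Y} = 2 Y \frac{1}{2 Y} = 1$)
$b{\left(N \right)} = \frac{-7 + N}{8 + N}$
$M{\left(G,g \right)} = - \frac{3}{7}$ ($M{\left(G,g \right)} = -3 + \frac{74 - 56}{7} = -3 + \frac{1}{7} \cdot 18 = -3 + \frac{18}{7} = - \frac{3}{7}$)
$\left(b{\left(59 \right)} + M{\left(150,B{\left(13 \right)} \right)}\right) - 8763 = \left(\frac{-7 + 59}{8 + 59} - \frac{3}{7}\right) - 8763 = \left(\frac{1}{67} \cdot 52 - \frac{3}{7}\right) - 8763 = \left(\frac{52}{67} - \frac{3}{7}\right) - 8763 = \frac{163}{469} - 8763 = - \frac{4109684}{469}$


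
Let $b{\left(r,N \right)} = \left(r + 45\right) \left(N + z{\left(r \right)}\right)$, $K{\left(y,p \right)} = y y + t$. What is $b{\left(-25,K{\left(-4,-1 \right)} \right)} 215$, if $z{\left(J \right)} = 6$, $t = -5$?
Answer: $73100$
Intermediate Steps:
$K{\left(y,p \right)} = -5 + y^{2}$ ($K{\left(y,p \right)} = y y - 5 = y^{2} - 5 = -5 + y^{2}$)
$b{\left(r,N \right)} = \left(6 + N\right) \left(45 + r\right)$ ($b{\left(r,N \right)} = \left(r + 45\right) \left(N + 6\right) = \left(45 + r\right) \left(6 + N\right) = \left(6 + N\right) \left(45 + r\right)$)
$b{\left(-25,K{\left(-4,-1 \right)} \right)} 215 = \left(270 + 6 \left(-25\right) + 45 \left(-5 + \left(-4\right)^{2}\right) + \left(-5 + \left(-4\right)^{2}\right) \left(-25\right)\right) 215 = \left(270 - 150 + 45 \left(-5 + 16\right) + \left(-5 + 16\right) \left(-25\right)\right) 215 = \left(270 - 150 + 45 \cdot 11 + 11 \left(-25\right)\right) 215 = \left(270 - 150 + 495 - 275\right) 215 = 340 \cdot 215 = 73100$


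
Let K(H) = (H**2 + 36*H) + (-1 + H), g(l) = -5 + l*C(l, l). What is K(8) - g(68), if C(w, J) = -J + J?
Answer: 364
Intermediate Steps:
C(w, J) = 0
g(l) = -5 (g(l) = -5 + l*0 = -5 + 0 = -5)
K(H) = -1 + H**2 + 37*H
K(8) - g(68) = (-1 + 8**2 + 37*8) - 1*(-5) = (-1 + 64 + 296) + 5 = 359 + 5 = 364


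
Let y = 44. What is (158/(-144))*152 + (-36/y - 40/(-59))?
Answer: -974968/5841 ≈ -166.92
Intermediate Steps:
(158/(-144))*152 + (-36/y - 40/(-59)) = (158/(-144))*152 + (-36/44 - 40/(-59)) = (158*(-1/144))*152 + (-36*1/44 - 40*(-1/59)) = -79/72*152 + (-9/11 + 40/59) = -1501/9 - 91/649 = -974968/5841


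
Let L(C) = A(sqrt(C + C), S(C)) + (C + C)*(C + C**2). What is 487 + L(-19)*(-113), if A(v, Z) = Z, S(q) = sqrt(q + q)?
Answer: 1469035 - 113*I*sqrt(38) ≈ 1.469e+6 - 696.58*I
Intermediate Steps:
S(q) = sqrt(2)*sqrt(q) (S(q) = sqrt(2*q) = sqrt(2)*sqrt(q))
L(C) = sqrt(2)*sqrt(C) + 2*C*(C + C**2) (L(C) = sqrt(2)*sqrt(C) + (C + C)*(C + C**2) = sqrt(2)*sqrt(C) + (2*C)*(C + C**2) = sqrt(2)*sqrt(C) + 2*C*(C + C**2))
487 + L(-19)*(-113) = 487 + (2*(-19)**2 + 2*(-19)**3 + sqrt(2)*sqrt(-19))*(-113) = 487 + (2*361 + 2*(-6859) + sqrt(2)*(I*sqrt(19)))*(-113) = 487 + (722 - 13718 + I*sqrt(38))*(-113) = 487 + (-12996 + I*sqrt(38))*(-113) = 487 + (1468548 - 113*I*sqrt(38)) = 1469035 - 113*I*sqrt(38)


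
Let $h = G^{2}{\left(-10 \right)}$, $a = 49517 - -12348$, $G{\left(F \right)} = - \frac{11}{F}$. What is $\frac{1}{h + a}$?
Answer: $\frac{100}{6186621} \approx 1.6164 \cdot 10^{-5}$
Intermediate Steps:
$a = 61865$ ($a = 49517 + 12348 = 61865$)
$h = \frac{121}{100}$ ($h = \left(- \frac{11}{-10}\right)^{2} = \left(\left(-11\right) \left(- \frac{1}{10}\right)\right)^{2} = \left(\frac{11}{10}\right)^{2} = \frac{121}{100} \approx 1.21$)
$\frac{1}{h + a} = \frac{1}{\frac{121}{100} + 61865} = \frac{1}{\frac{6186621}{100}} = \frac{100}{6186621}$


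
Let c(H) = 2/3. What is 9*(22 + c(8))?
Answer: 204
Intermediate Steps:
c(H) = ⅔ (c(H) = 2*(⅓) = ⅔)
9*(22 + c(8)) = 9*(22 + ⅔) = 9*(68/3) = 204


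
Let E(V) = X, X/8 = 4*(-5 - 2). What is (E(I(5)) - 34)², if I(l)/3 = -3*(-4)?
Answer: 66564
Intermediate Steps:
I(l) = 36 (I(l) = 3*(-3*(-4)) = 3*12 = 36)
X = -224 (X = 8*(4*(-5 - 2)) = 8*(4*(-7)) = 8*(-28) = -224)
E(V) = -224
(E(I(5)) - 34)² = (-224 - 34)² = (-258)² = 66564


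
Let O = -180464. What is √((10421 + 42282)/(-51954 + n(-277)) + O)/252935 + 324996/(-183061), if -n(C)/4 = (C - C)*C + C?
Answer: -324996/183061 + I*√466559095108962/12860733010 ≈ -1.7753 + 0.0016795*I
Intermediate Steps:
n(C) = -4*C (n(C) = -4*((C - C)*C + C) = -4*(0*C + C) = -4*(0 + C) = -4*C)
√((10421 + 42282)/(-51954 + n(-277)) + O)/252935 + 324996/(-183061) = √((10421 + 42282)/(-51954 - 4*(-277)) - 180464)/252935 + 324996/(-183061) = √(52703/(-51954 + 1108) - 180464)*(1/252935) + 324996*(-1/183061) = √(52703/(-50846) - 180464)*(1/252935) - 324996/183061 = √(52703*(-1/50846) - 180464)*(1/252935) - 324996/183061 = √(-52703/50846 - 180464)*(1/252935) - 324996/183061 = √(-9175925247/50846)*(1/252935) - 324996/183061 = (I*√466559095108962/50846)*(1/252935) - 324996/183061 = I*√466559095108962/12860733010 - 324996/183061 = -324996/183061 + I*√466559095108962/12860733010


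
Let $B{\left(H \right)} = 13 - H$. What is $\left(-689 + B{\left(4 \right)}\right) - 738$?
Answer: $-1418$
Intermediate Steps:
$\left(-689 + B{\left(4 \right)}\right) - 738 = \left(-689 + \left(13 - 4\right)\right) - 738 = \left(-689 + 9\right) - 738 = -680 - 738 = -1418$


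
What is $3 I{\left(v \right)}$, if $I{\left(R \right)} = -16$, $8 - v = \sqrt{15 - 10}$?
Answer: $-48$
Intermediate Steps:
$v = 8 - \sqrt{5}$ ($v = 8 - \sqrt{15 - 10} = 8 - \sqrt{5} \approx 5.7639$)
$3 I{\left(v \right)} = 3 \left(-16\right) = -48$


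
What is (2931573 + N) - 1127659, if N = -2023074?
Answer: -219160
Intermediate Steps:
(2931573 + N) - 1127659 = (2931573 - 2023074) - 1127659 = 908499 - 1127659 = -219160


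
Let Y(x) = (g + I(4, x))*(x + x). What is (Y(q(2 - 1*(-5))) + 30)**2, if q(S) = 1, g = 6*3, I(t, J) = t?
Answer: 5476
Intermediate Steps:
g = 18
Y(x) = 44*x (Y(x) = (18 + 4)*(x + x) = 22*(2*x) = 44*x)
(Y(q(2 - 1*(-5))) + 30)**2 = (44*1 + 30)**2 = (44 + 30)**2 = 74**2 = 5476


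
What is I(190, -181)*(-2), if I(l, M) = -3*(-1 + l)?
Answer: 1134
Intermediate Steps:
I(l, M) = 3 - 3*l
I(190, -181)*(-2) = (3 - 3*190)*(-2) = (3 - 570)*(-2) = -567*(-2) = 1134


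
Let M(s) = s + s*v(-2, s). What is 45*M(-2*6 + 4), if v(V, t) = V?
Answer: 360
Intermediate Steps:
M(s) = -s (M(s) = s + s*(-2) = s - 2*s = -s)
45*M(-2*6 + 4) = 45*(-(-2*6 + 4)) = 45*(-(-12 + 4)) = 45*(-1*(-8)) = 45*8 = 360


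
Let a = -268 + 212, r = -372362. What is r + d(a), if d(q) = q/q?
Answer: -372361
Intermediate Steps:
a = -56
d(q) = 1
r + d(a) = -372362 + 1 = -372361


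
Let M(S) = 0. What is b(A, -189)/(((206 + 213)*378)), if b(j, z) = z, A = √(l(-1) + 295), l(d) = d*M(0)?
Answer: -1/838 ≈ -0.0011933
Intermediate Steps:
l(d) = 0 (l(d) = d*0 = 0)
A = √295 (A = √(0 + 295) = √295 ≈ 17.176)
b(A, -189)/(((206 + 213)*378)) = -189*1/(378*(206 + 213)) = -189/(419*378) = -189/158382 = -189*1/158382 = -1/838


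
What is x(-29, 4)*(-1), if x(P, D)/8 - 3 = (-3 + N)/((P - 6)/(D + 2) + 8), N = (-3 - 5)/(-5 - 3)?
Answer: -216/13 ≈ -16.615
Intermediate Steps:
N = 1 (N = -8/(-8) = -8*(-⅛) = 1)
x(P, D) = 24 - 16/(8 + (-6 + P)/(2 + D)) (x(P, D) = 24 + 8*((-3 + 1)/((P - 6)/(D + 2) + 8)) = 24 + 8*(-2/((-6 + P)/(2 + D) + 8)) = 24 + 8*(-2/(8 + (-6 + P)/(2 + D))) = 24 - 16/(8 + (-6 + P)/(2 + D)))
x(-29, 4)*(-1) = (8*(26 + 3*(-29) + 22*4)/(10 - 29 + 8*4))*(-1) = (8*(26 - 87 + 88)/(10 - 29 + 32))*(-1) = (8*27/13)*(-1) = (8*(1/13)*27)*(-1) = (216/13)*(-1) = -216/13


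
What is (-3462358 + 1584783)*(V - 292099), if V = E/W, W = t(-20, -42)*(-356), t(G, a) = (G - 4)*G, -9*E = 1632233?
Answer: 168690073172476205/307584 ≈ 5.4844e+11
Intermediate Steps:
E = -1632233/9 (E = -⅑*1632233 = -1632233/9 ≈ -1.8136e+5)
t(G, a) = G*(-4 + G) (t(G, a) = (-4 + G)*G = G*(-4 + G))
W = -170880 (W = -20*(-4 - 20)*(-356) = -20*(-24)*(-356) = 480*(-356) = -170880)
V = 1632233/1537920 (V = -1632233/9/(-170880) = -1632233/9*(-1/170880) = 1632233/1537920 ≈ 1.0613)
(-3462358 + 1584783)*(V - 292099) = (-3462358 + 1584783)*(1632233/1537920 - 292099) = -1877575*(-449223261847/1537920) = 168690073172476205/307584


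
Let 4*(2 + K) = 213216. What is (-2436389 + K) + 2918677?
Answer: 535590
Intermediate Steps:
K = 53302 (K = -2 + (¼)*213216 = -2 + 53304 = 53302)
(-2436389 + K) + 2918677 = (-2436389 + 53302) + 2918677 = -2383087 + 2918677 = 535590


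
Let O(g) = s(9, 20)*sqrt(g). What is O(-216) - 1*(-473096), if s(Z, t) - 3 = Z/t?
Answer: 473096 + 207*I*sqrt(6)/10 ≈ 4.731e+5 + 50.704*I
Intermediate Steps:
s(Z, t) = 3 + Z/t
O(g) = 69*sqrt(g)/20 (O(g) = (3 + 9/20)*sqrt(g) = 69*sqrt(g)/20)
O(-216) - 1*(-473096) = 69*sqrt(-216)/20 - 1*(-473096) = 69*(6*I*sqrt(6))/20 + 473096 = 207*I*sqrt(6)/10 + 473096 = 473096 + 207*I*sqrt(6)/10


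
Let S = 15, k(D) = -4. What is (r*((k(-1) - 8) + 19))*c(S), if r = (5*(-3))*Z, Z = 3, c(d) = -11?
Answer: 3465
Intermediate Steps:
r = -45 (r = (5*(-3))*3 = -15*3 = -45)
(r*((k(-1) - 8) + 19))*c(S) = -45*((-4 - 8) + 19)*(-11) = -45*(-12 + 19)*(-11) = -45*7*(-11) = -315*(-11) = 3465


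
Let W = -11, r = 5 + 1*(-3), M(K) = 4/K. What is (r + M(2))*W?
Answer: -44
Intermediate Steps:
r = 2 (r = 5 - 3 = 2)
(r + M(2))*W = (2 + 4/2)*(-11) = (2 + 4*(½))*(-11) = (2 + 2)*(-11) = 4*(-11) = -44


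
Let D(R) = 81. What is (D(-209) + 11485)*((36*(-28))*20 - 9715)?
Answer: -345534250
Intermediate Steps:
(D(-209) + 11485)*((36*(-28))*20 - 9715) = (81 + 11485)*((36*(-28))*20 - 9715) = 11566*(-1008*20 - 9715) = 11566*(-20160 - 9715) = 11566*(-29875) = -345534250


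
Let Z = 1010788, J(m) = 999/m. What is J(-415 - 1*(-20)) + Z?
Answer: 399260261/395 ≈ 1.0108e+6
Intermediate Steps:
J(-415 - 1*(-20)) + Z = 999/(-415 - 1*(-20)) + 1010788 = 999/(-415 + 20) + 1010788 = 999/(-395) + 1010788 = 999*(-1/395) + 1010788 = -999/395 + 1010788 = 399260261/395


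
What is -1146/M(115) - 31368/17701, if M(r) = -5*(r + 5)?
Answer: 244091/1770100 ≈ 0.13790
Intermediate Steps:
M(r) = -25 - 5*r (M(r) = -5*(5 + r) = -25 - 5*r)
-1146/M(115) - 31368/17701 = -1146/(-25 - 5*115) - 31368/17701 = -1146/(-25 - 575) - 31368*1/17701 = -1146/(-600) - 31368/17701 = -1146*(-1/600) - 31368/17701 = 191/100 - 31368/17701 = 244091/1770100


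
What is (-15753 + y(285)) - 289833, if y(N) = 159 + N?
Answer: -305142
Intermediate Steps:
(-15753 + y(285)) - 289833 = (-15753 + (159 + 285)) - 289833 = (-15753 + 444) - 289833 = -15309 - 289833 = -305142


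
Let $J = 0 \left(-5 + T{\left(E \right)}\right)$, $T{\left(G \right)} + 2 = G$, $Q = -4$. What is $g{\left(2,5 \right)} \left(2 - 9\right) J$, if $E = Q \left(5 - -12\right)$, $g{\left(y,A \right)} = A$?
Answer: $0$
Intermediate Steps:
$E = -68$ ($E = - 4 \left(5 - -12\right) = - 4 \left(5 + 12\right) = \left(-4\right) 17 = -68$)
$T{\left(G \right)} = -2 + G$
$J = 0$ ($J = 0 \left(-5 - 70\right) = 0 \left(-75\right) = 0$)
$g{\left(2,5 \right)} \left(2 - 9\right) J = 5 \left(2 - 9\right) 0 = 5 \left(-7\right) 0 = \left(-35\right) 0 = 0$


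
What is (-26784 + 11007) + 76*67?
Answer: -10685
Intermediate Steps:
(-26784 + 11007) + 76*67 = -15777 + 5092 = -10685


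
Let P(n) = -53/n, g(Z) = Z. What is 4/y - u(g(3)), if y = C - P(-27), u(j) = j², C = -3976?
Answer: -966753/107405 ≈ -9.0010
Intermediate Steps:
y = -107405/27 (y = -3976 - (-53)/(-27) = -3976 - (-53)*(-1)/27 = -3976 - 1*53/27 = -3976 - 53/27 = -107405/27 ≈ -3978.0)
4/y - u(g(3)) = 4/(-107405/27) - 1*3² = -27/107405*4 - 1*9 = -108/107405 - 9 = -966753/107405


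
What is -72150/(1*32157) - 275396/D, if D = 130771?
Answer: -6097012274/1401734349 ≈ -4.3496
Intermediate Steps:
-72150/(1*32157) - 275396/D = -72150/(1*32157) - 275396/130771 = -72150/32157 - 275396*1/130771 = -72150*1/32157 - 275396/130771 = -24050/10719 - 275396/130771 = -6097012274/1401734349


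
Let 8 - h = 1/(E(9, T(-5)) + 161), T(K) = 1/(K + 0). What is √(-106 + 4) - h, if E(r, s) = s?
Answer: -6427/804 + I*√102 ≈ -7.9938 + 10.1*I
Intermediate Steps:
T(K) = 1/K
h = 6427/804 (h = 8 - 1/(1/(-5) + 161) = 8 - 1/(-⅕ + 161) = 8 - 1/804/5 = 8 - 1*5/804 = 8 - 5/804 = 6427/804 ≈ 7.9938)
√(-106 + 4) - h = √(-106 + 4) - 1*6427/804 = √(-102) - 6427/804 = I*√102 - 6427/804 = -6427/804 + I*√102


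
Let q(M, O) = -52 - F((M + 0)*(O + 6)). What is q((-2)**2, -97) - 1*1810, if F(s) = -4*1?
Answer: -1858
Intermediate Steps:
F(s) = -4
q(M, O) = -48 (q(M, O) = -52 - 1*(-4) = -52 + 4 = -48)
q((-2)**2, -97) - 1*1810 = -48 - 1*1810 = -48 - 1810 = -1858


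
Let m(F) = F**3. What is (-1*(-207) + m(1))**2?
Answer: 43264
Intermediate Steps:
(-1*(-207) + m(1))**2 = (-1*(-207) + 1**3)**2 = (207 + 1)**2 = 208**2 = 43264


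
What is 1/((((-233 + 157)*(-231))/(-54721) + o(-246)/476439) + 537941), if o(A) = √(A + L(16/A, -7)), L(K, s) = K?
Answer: 44974066515403781177806503915/24193379886446838088792972163719781 - 1426643148578199*I*√3722718/24193379886446838088792972163719781 ≈ 1.8589e-6 - 1.1378e-16*I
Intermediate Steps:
o(A) = √(A + 16/A)
1/((((-233 + 157)*(-231))/(-54721) + o(-246)/476439) + 537941) = 1/((((-233 + 157)*(-231))/(-54721) + √(-246 + 16/(-246))/476439) + 537941) = 1/((-76*(-231)*(-1/54721) + √(-246 + 16*(-1/246))*(1/476439)) + 537941) = 1/((17556*(-1/54721) + √(-246 - 8/123)*(1/476439)) + 537941) = 1/((-17556/54721 + √(-30266/123)*(1/476439)) + 537941) = 1/((-17556/54721 + (I*√3722718/123)*(1/476439)) + 537941) = 1/((-17556/54721 + I*√3722718/58601997) + 537941) = 1/(29436651905/54721 + I*√3722718/58601997)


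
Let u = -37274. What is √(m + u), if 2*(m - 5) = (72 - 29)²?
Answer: I*√145378/2 ≈ 190.64*I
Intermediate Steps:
m = 1859/2 (m = 5 + (72 - 29)²/2 = 5 + (½)*43² = 5 + (½)*1849 = 5 + 1849/2 = 1859/2 ≈ 929.50)
√(m + u) = √(1859/2 - 37274) = √(-72689/2) = I*√145378/2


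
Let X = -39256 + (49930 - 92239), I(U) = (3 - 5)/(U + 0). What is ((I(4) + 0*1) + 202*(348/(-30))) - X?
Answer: 792213/10 ≈ 79221.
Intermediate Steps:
I(U) = -2/U
X = -81565 (X = -39256 - 42309 = -81565)
((I(4) + 0*1) + 202*(348/(-30))) - X = ((-2/4 + 0*1) + 202*(348/(-30))) - 1*(-81565) = ((-2*¼ + 0) + 202*(348*(-1/30))) + 81565 = ((-½ + 0) + 202*(-58/5)) + 81565 = (-½ - 11716/5) + 81565 = -23437/10 + 81565 = 792213/10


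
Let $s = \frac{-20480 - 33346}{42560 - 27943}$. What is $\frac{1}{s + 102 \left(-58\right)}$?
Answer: $- \frac{14617}{86527998} \approx -0.00016893$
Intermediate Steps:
$s = - \frac{53826}{14617} \approx -3.6824$
$\frac{1}{s + 102 \left(-58\right)} = \frac{1}{- \frac{53826}{14617} + 102 \left(-58\right)} = \frac{1}{- \frac{53826}{14617} - 5916} = \frac{1}{- \frac{86527998}{14617}} = - \frac{14617}{86527998}$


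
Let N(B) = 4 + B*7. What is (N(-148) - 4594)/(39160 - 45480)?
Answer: 2813/3160 ≈ 0.89019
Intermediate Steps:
N(B) = 4 + 7*B
(N(-148) - 4594)/(39160 - 45480) = ((4 + 7*(-148)) - 4594)/(39160 - 45480) = ((4 - 1036) - 4594)/(-6320) = (-1032 - 4594)*(-1/6320) = -5626*(-1/6320) = 2813/3160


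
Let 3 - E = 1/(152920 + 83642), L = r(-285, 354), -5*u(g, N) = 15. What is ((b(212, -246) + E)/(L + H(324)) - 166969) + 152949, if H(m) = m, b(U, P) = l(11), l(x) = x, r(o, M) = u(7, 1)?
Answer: -1064625044173/75936402 ≈ -14020.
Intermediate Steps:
u(g, N) = -3 (u(g, N) = -1/5*15 = -3)
r(o, M) = -3
b(U, P) = 11
L = -3
E = 709685/236562 (E = 3 - 1/(152920 + 83642) = 3 - 1/236562 = 709685/236562 ≈ 3.0000)
((b(212, -246) + E)/(L + H(324)) - 166969) + 152949 = ((11 + 709685/236562)/(-3 + 324) - 166969) + 152949 = ((3311867/236562)/321 - 166969) + 152949 = ((3311867/236562)*(1/321) - 166969) + 152949 = (3311867/75936402 - 166969) + 152949 = -12679021793671/75936402 + 152949 = -1064625044173/75936402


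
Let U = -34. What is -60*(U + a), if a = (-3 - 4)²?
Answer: -900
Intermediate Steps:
a = 49 (a = (-7)² = 49)
-60*(U + a) = -60*(-34 + 49) = -60*15 = -900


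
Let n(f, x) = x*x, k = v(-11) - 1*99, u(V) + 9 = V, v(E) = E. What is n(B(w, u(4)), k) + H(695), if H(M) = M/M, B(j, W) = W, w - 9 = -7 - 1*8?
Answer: 12101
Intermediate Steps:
u(V) = -9 + V
w = -6 (w = 9 + (-7 - 1*8) = 9 + (-7 - 8) = 9 - 15 = -6)
k = -110 (k = -11 - 1*99 = -11 - 99 = -110)
H(M) = 1
n(f, x) = x**2
n(B(w, u(4)), k) + H(695) = (-110)**2 + 1 = 12100 + 1 = 12101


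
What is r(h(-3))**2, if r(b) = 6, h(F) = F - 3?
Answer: 36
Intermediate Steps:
h(F) = -3 + F
r(h(-3))**2 = 6**2 = 36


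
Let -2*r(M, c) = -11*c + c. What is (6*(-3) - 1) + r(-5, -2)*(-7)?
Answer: 51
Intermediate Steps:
r(M, c) = 5*c (r(M, c) = -(-11*c + c)/2 = -(-5)*c = 5*c)
(6*(-3) - 1) + r(-5, -2)*(-7) = (6*(-3) - 1) + (5*(-2))*(-7) = (-18 - 1) - 10*(-7) = -19 + 70 = 51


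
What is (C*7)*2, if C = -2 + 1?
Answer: -14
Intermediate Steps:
C = -1
(C*7)*2 = -1*7*2 = -7*2 = -14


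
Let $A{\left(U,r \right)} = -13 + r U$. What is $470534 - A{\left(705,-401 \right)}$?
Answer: $753252$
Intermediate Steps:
$A{\left(U,r \right)} = -13 + U r$
$470534 - A{\left(705,-401 \right)} = 470534 - \left(-13 + 705 \left(-401\right)\right) = 470534 - \left(-13 - 282705\right) = 470534 - -282718 = 470534 + 282718 = 753252$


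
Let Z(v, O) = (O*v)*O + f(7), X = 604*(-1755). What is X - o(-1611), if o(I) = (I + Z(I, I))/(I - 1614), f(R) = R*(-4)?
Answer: -1519925654/645 ≈ -2.3565e+6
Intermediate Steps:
f(R) = -4*R
X = -1060020
Z(v, O) = -28 + v*O**2 (Z(v, O) = (O*v)*O - 4*7 = v*O**2 - 28 = -28 + v*O**2)
o(I) = (-28 + I + I**3)/(-1614 + I) (o(I) = (I + (-28 + I*I**2))/(I - 1614) = (I + (-28 + I**3))/(-1614 + I) = (-28 + I + I**3)/(-1614 + I))
X - o(-1611) = -1060020 - (-28 - 1611 + (-1611)**3)/(-1614 - 1611) = -1060020 - (-28 - 1611 - 4181062131)/(-3225) = -1060020 - (-1)*(-4181063770)/3225 = -1060020 - 1*836212754/645 = -1060020 - 836212754/645 = -1519925654/645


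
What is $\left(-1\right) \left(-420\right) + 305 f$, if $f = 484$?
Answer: $148040$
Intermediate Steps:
$\left(-1\right) \left(-420\right) + 305 f = \left(-1\right) \left(-420\right) + 305 \cdot 484 = 420 + 147620 = 148040$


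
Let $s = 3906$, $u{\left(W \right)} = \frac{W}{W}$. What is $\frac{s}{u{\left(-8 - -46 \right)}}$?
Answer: $3906$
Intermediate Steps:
$u{\left(W \right)} = 1$
$\frac{s}{u{\left(-8 - -46 \right)}} = \frac{3906}{1} = 3906 \cdot 1 = 3906$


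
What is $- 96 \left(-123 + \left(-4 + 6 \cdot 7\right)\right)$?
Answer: $8160$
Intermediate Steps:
$- 96 \left(-123 + \left(-4 + 6 \cdot 7\right)\right) = - 96 \left(-123 + \left(-4 + 42\right)\right) = - 96 \left(-123 + 38\right) = \left(-96\right) \left(-85\right) = 8160$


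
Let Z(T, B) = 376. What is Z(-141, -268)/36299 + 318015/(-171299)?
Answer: -11479218061/6217982401 ≈ -1.8461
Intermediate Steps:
Z(-141, -268)/36299 + 318015/(-171299) = 376/36299 + 318015/(-171299) = 376*(1/36299) + 318015*(-1/171299) = 376/36299 - 318015/171299 = -11479218061/6217982401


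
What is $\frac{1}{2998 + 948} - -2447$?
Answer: $\frac{9655863}{3946} \approx 2447.0$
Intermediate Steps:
$\frac{1}{2998 + 948} - -2447 = \frac{1}{3946} + 2447 = \frac{9655863}{3946}$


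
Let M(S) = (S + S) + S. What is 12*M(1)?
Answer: 36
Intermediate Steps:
M(S) = 3*S (M(S) = 2*S + S = 3*S)
12*M(1) = 12*(3*1) = 12*3 = 36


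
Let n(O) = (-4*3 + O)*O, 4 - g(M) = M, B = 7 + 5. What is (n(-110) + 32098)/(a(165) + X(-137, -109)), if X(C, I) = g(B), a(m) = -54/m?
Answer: -1251745/229 ≈ -5466.1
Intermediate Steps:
B = 12
g(M) = 4 - M
X(C, I) = -8 (X(C, I) = 4 - 1*12 = 4 - 12 = -8)
n(O) = O*(-12 + O) (n(O) = (-12 + O)*O = O*(-12 + O))
(n(-110) + 32098)/(a(165) + X(-137, -109)) = (-110*(-12 - 110) + 32098)/(-54/165 - 8) = (-110*(-122) + 32098)/(-54*1/165 - 8) = (13420 + 32098)/(-18/55 - 8) = 45518/(-458/55) = 45518*(-55/458) = -1251745/229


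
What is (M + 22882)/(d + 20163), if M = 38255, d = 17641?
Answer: 61137/37804 ≈ 1.6172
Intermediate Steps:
(M + 22882)/(d + 20163) = (38255 + 22882)/(17641 + 20163) = 61137/37804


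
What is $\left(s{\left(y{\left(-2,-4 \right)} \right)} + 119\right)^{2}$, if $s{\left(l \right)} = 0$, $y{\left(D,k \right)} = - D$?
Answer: $14161$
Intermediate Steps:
$\left(s{\left(y{\left(-2,-4 \right)} \right)} + 119\right)^{2} = \left(0 + 119\right)^{2} = 119^{2} = 14161$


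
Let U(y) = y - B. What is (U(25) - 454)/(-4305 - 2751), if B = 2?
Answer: 431/7056 ≈ 0.061083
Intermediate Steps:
U(y) = -2 + y (U(y) = y - 1*2 = y - 2 = -2 + y)
(U(25) - 454)/(-4305 - 2751) = ((-2 + 25) - 454)/(-4305 - 2751) = (23 - 454)/(-7056) = -431*(-1/7056) = 431/7056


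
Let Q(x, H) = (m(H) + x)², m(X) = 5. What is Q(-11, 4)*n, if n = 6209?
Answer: 223524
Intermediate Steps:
Q(x, H) = (5 + x)²
Q(-11, 4)*n = (5 - 11)²*6209 = (-6)²*6209 = 36*6209 = 223524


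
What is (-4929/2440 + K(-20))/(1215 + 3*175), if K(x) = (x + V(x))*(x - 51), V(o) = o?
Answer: 6924671/4245600 ≈ 1.6310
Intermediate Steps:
K(x) = 2*x*(-51 + x) (K(x) = (x + x)*(x - 51) = (2*x)*(-51 + x) = 2*x*(-51 + x))
(-4929/2440 + K(-20))/(1215 + 3*175) = (-4929/2440 + 2*(-20)*(-51 - 20))/(1215 + 3*175) = (-4929*1/2440 + 2*(-20)*(-71))/(1215 + 525) = (-4929/2440 + 2840)/1740 = (6924671/2440)*(1/1740) = 6924671/4245600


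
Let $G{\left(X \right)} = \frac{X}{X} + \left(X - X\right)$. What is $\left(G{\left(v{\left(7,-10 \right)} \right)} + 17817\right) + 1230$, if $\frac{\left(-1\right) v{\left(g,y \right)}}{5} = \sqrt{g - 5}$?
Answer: $19048$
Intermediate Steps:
$v{\left(g,y \right)} = - 5 \sqrt{-5 + g}$ ($v{\left(g,y \right)} = - 5 \sqrt{g - 5} = - 5 \sqrt{-5 + g}$)
$G{\left(X \right)} = 1$ ($G{\left(X \right)} = 1 + 0 = 1$)
$\left(G{\left(v{\left(7,-10 \right)} \right)} + 17817\right) + 1230 = \left(1 + 17817\right) + 1230 = 17818 + 1230 = 19048$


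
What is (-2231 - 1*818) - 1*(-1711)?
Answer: -1338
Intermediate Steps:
(-2231 - 1*818) - 1*(-1711) = (-2231 - 818) + 1711 = -3049 + 1711 = -1338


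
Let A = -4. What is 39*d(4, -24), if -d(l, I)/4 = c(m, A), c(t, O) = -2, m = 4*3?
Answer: 312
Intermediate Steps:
m = 12
d(l, I) = 8 (d(l, I) = -4*(-2) = 8)
39*d(4, -24) = 39*8 = 312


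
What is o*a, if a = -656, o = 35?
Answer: -22960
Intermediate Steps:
o*a = 35*(-656) = -22960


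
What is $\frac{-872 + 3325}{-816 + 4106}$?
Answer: $\frac{2453}{3290} \approx 0.74559$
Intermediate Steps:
$\frac{-872 + 3325}{-816 + 4106} = \frac{2453}{3290}$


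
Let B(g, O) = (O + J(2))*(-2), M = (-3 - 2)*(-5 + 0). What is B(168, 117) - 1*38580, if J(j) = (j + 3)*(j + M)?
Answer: -39084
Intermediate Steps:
M = 25 (M = -5*(-5) = 25)
J(j) = (3 + j)*(25 + j) (J(j) = (j + 3)*(j + 25) = (3 + j)*(25 + j))
B(g, O) = -270 - 2*O (B(g, O) = (O + (75 + 2² + 28*2))*(-2) = (O + (75 + 4 + 56))*(-2) = (O + 135)*(-2) = (135 + O)*(-2) = -270 - 2*O)
B(168, 117) - 1*38580 = (-270 - 2*117) - 1*38580 = (-270 - 234) - 38580 = -504 - 38580 = -39084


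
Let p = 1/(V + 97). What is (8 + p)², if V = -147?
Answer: 159201/2500 ≈ 63.680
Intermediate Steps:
p = -1/50 (p = 1/(-147 + 97) = 1/(-50) = -1/50 ≈ -0.020000)
(8 + p)² = (8 - 1/50)² = (399/50)² = 159201/2500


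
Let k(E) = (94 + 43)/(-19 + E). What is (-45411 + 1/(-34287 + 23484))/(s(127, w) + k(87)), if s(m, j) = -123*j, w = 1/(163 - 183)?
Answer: -20849438945/3748641 ≈ -5561.9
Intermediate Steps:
w = -1/20 (w = 1/(-20) = -1/20 ≈ -0.050000)
k(E) = 137/(-19 + E)
(-45411 + 1/(-34287 + 23484))/(s(127, w) + k(87)) = (-45411 + 1/(-34287 + 23484))/(-123*(-1/20) + 137/(-19 + 87)) = (-45411 + 1/(-10803))/(123/20 + 137/68) = (-45411 - 1/10803)/(123/20 + 137*(1/68)) = -490575034/(10803*(123/20 + 137/68)) = -490575034/(10803*694/85) = -490575034/10803*85/694 = -20849438945/3748641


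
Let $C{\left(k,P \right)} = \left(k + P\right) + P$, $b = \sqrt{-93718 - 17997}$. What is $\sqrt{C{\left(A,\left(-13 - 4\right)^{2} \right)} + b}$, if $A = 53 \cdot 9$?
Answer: $\sqrt{1055 + i \sqrt{111715}} \approx 32.876 + 5.0833 i$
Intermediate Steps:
$b = i \sqrt{111715}$ ($b = \sqrt{-111715} = i \sqrt{111715} \approx 334.24 i$)
$A = 477$
$C{\left(k,P \right)} = k + 2 P$ ($C{\left(k,P \right)} = \left(P + k\right) + P = k + 2 P$)
$\sqrt{C{\left(A,\left(-13 - 4\right)^{2} \right)} + b} = \sqrt{\left(477 + 2 \left(-13 - 4\right)^{2}\right) + i \sqrt{111715}} = \sqrt{\left(477 + 2 \left(-17\right)^{2}\right) + i \sqrt{111715}} = \sqrt{\left(477 + 2 \cdot 289\right) + i \sqrt{111715}} = \sqrt{\left(477 + 578\right) + i \sqrt{111715}} = \sqrt{1055 + i \sqrt{111715}}$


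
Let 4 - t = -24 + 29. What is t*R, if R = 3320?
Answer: -3320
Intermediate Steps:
t = -1 (t = 4 - (-24 + 29) = 4 - 1*5 = 4 - 5 = -1)
t*R = -1*3320 = -3320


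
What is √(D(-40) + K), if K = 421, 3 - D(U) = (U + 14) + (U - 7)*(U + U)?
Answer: I*√3310 ≈ 57.533*I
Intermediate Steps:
D(U) = -11 - U - 2*U*(-7 + U) (D(U) = 3 - ((U + 14) + (U - 7)*(U + U)) = 3 - ((14 + U) + (-7 + U)*(2*U)) = 3 - ((14 + U) + 2*U*(-7 + U)) = 3 - (14 + U + 2*U*(-7 + U)) = 3 + (-14 - U - 2*U*(-7 + U)) = -11 - U - 2*U*(-7 + U))
√(D(-40) + K) = √((-11 - 2*(-40)² + 13*(-40)) + 421) = √((-11 - 2*1600 - 520) + 421) = √((-11 - 3200 - 520) + 421) = √(-3731 + 421) = √(-3310) = I*√3310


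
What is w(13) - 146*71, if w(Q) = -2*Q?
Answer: -10392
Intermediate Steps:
w(13) - 146*71 = -2*13 - 146*71 = -26 - 10366 = -10392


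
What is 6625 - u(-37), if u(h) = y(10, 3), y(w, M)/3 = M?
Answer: 6616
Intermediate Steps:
y(w, M) = 3*M
u(h) = 9 (u(h) = 3*3 = 9)
6625 - u(-37) = 6625 - 1*9 = 6625 - 9 = 6616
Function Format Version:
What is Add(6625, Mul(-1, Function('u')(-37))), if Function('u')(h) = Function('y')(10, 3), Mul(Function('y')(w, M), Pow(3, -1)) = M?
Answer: 6616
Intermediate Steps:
Function('y')(w, M) = Mul(3, M)
Function('u')(h) = 9 (Function('u')(h) = Mul(3, 3) = 9)
Add(6625, Mul(-1, Function('u')(-37))) = Add(6625, Mul(-1, 9)) = Add(6625, -9) = 6616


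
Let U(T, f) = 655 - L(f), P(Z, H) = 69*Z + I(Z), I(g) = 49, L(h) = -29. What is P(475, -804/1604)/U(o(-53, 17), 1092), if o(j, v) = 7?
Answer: 8206/171 ≈ 47.988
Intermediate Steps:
P(Z, H) = 49 + 69*Z (P(Z, H) = 69*Z + 49 = 49 + 69*Z)
U(T, f) = 684 (U(T, f) = 655 - 1*(-29) = 655 + 29 = 684)
P(475, -804/1604)/U(o(-53, 17), 1092) = (49 + 69*475)/684 = (49 + 32775)*(1/684) = 32824*(1/684) = 8206/171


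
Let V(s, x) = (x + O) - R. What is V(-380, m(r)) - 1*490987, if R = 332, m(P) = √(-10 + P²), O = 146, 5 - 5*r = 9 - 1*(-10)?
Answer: -491173 + 3*I*√6/5 ≈ -4.9117e+5 + 1.4697*I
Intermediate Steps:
r = -14/5 (r = 1 - (9 - 1*(-10))/5 = 1 - (9 + 10)/5 = 1 - ⅕*19 = 1 - 19/5 = -14/5 ≈ -2.8000)
V(s, x) = -186 + x (V(s, x) = (x + 146) - 1*332 = (146 + x) - 332 = -186 + x)
V(-380, m(r)) - 1*490987 = (-186 + √(-10 + (-14/5)²)) - 1*490987 = (-186 + √(-10 + 196/25)) - 490987 = (-186 + √(-54/25)) - 490987 = (-186 + 3*I*√6/5) - 490987 = -491173 + 3*I*√6/5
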